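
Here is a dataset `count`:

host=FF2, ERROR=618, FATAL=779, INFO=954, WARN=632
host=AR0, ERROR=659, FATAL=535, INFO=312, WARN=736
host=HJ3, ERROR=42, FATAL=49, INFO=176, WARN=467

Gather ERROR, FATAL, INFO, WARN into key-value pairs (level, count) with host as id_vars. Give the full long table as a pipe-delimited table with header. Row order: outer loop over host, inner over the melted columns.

| host | level | count |
| FF2 | ERROR | 618 |
| FF2 | FATAL | 779 |
| FF2 | INFO | 954 |
| FF2 | WARN | 632 |
| AR0 | ERROR | 659 |
| AR0 | FATAL | 535 |
| AR0 | INFO | 312 |
| AR0 | WARN | 736 |
| HJ3 | ERROR | 42 |
| HJ3 | FATAL | 49 |
| HJ3 | INFO | 176 |
| HJ3 | WARN | 467 |

Each (host, column) pair becomes one row: 3 × 4 = 12 rows.
For example, (FF2, ERROR) → count=618.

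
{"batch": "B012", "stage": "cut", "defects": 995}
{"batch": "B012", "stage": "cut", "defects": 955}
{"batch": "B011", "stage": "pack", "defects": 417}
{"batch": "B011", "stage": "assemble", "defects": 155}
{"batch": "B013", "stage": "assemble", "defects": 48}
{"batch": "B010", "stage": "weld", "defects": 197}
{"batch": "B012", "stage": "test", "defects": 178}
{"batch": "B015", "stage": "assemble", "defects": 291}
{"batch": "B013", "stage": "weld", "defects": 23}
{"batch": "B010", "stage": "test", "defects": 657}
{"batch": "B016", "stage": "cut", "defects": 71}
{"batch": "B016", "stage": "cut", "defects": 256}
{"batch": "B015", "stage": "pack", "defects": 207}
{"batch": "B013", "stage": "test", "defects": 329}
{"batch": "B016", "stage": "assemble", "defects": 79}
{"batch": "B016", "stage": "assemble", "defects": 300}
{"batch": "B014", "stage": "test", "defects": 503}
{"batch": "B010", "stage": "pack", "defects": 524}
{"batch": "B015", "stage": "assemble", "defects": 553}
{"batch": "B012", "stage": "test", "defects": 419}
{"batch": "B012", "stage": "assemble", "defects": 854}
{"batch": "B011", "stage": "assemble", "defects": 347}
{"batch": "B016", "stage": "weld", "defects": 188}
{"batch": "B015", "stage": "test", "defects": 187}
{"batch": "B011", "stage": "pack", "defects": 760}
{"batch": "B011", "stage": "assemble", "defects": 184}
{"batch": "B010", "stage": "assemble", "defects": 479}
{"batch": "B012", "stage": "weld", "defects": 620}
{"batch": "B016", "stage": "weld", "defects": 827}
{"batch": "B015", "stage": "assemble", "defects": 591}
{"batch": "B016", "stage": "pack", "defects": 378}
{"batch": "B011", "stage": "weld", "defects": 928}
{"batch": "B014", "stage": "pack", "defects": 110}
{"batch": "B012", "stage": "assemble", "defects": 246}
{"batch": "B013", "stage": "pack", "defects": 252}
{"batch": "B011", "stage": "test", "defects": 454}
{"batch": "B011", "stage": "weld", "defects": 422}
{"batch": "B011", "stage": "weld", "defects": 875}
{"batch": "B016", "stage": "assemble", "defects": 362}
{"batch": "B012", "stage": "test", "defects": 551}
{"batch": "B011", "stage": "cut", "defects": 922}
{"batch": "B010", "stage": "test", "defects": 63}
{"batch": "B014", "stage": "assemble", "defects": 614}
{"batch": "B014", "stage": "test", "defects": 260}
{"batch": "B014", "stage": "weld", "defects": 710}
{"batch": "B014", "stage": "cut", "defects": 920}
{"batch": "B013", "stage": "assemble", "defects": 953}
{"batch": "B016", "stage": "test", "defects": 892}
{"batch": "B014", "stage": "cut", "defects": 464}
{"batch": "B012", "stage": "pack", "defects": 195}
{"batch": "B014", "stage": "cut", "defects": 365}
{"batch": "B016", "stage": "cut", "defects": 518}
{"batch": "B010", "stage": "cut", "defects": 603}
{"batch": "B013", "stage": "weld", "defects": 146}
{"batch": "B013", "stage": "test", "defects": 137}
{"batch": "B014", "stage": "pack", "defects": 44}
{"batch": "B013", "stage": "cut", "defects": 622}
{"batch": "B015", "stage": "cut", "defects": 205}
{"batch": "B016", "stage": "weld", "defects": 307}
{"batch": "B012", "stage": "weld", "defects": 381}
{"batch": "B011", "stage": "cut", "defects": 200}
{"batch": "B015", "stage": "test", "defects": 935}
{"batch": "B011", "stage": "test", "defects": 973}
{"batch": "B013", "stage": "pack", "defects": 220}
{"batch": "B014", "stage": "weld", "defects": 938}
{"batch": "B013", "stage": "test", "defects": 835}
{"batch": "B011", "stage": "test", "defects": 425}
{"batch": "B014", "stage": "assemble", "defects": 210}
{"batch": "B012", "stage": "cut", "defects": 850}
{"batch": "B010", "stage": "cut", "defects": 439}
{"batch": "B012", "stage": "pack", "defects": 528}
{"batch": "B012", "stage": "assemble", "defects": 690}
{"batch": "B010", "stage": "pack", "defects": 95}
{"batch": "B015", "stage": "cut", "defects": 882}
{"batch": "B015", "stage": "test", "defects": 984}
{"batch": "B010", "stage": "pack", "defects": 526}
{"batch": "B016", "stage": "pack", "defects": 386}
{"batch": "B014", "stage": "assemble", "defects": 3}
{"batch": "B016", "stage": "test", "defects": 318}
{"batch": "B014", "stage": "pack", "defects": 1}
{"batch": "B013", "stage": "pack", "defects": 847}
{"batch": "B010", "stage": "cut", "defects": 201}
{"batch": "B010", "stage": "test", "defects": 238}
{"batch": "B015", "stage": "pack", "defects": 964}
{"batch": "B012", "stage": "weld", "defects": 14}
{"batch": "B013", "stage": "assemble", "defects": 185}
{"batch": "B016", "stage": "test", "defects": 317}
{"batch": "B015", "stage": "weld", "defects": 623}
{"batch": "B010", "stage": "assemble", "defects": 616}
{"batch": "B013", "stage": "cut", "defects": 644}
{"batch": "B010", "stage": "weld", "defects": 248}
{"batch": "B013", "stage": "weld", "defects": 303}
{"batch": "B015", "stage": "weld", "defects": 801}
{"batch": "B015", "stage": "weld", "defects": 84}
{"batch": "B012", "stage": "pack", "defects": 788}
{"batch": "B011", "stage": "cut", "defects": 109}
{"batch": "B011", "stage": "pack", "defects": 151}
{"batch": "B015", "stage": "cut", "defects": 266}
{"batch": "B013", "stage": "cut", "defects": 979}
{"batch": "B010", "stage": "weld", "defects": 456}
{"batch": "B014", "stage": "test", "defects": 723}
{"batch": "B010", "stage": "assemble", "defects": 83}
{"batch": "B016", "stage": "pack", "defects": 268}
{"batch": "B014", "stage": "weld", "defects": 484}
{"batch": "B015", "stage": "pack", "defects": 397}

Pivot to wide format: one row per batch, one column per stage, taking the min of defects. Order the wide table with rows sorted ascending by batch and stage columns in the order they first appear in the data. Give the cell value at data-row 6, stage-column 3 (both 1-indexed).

With rows sorted ascending by batch, row 6 is batch=B015. stage columns in first-appearance order: cut, pack, assemble, weld, test; column 3 is assemble.
Long rows with batch=B015, stage=assemble: min(291, 553, 591) = 291.

291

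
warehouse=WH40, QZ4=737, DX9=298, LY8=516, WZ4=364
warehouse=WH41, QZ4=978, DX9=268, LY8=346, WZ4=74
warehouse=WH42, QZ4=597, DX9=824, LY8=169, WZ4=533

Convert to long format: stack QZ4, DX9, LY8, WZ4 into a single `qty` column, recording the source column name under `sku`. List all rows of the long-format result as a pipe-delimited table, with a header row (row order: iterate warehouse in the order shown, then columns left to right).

| warehouse | sku | qty |
| WH40 | QZ4 | 737 |
| WH40 | DX9 | 298 |
| WH40 | LY8 | 516 |
| WH40 | WZ4 | 364 |
| WH41 | QZ4 | 978 |
| WH41 | DX9 | 268 |
| WH41 | LY8 | 346 |
| WH41 | WZ4 | 74 |
| WH42 | QZ4 | 597 |
| WH42 | DX9 | 824 |
| WH42 | LY8 | 169 |
| WH42 | WZ4 | 533 |

Each (warehouse, column) pair becomes one row: 3 × 4 = 12 rows.
For example, (WH40, QZ4) → qty=737.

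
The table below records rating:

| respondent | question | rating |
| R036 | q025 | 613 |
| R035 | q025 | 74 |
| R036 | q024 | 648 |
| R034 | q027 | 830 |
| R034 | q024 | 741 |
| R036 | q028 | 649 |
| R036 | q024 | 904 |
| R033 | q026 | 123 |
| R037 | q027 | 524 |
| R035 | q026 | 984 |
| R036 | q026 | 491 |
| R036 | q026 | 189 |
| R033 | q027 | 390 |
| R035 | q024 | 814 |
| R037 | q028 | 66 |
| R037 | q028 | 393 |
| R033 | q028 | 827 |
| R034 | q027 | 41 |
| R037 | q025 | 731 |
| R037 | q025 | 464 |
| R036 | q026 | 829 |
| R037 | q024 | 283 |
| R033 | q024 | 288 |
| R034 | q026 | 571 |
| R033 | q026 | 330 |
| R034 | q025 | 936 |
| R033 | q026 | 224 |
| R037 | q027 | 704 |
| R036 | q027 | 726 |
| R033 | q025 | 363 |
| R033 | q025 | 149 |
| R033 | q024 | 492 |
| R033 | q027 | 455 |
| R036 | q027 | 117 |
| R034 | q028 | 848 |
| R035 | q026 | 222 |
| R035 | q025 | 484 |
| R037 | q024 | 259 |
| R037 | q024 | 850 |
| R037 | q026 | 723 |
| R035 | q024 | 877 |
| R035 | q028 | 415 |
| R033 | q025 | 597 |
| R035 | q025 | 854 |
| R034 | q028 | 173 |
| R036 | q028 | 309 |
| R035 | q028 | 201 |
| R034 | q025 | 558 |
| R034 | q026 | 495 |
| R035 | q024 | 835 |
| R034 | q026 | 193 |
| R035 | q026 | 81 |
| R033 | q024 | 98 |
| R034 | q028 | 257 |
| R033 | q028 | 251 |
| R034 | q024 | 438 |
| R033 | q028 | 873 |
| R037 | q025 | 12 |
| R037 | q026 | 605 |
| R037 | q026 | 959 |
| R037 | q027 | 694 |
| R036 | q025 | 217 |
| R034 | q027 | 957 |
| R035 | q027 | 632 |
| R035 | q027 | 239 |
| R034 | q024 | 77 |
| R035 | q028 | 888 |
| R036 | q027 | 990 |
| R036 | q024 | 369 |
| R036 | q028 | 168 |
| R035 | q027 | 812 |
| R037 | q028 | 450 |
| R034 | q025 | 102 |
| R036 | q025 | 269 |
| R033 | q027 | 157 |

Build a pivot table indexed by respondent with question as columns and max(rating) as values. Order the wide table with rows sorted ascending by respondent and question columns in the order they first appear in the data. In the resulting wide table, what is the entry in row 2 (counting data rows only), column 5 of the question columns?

With rows sorted ascending by respondent, row 2 is respondent=R034. question columns in first-appearance order: q025, q024, q027, q028, q026; column 5 is q026.
Long rows with respondent=R034, question=q026: max(571, 495, 193) = 571.

571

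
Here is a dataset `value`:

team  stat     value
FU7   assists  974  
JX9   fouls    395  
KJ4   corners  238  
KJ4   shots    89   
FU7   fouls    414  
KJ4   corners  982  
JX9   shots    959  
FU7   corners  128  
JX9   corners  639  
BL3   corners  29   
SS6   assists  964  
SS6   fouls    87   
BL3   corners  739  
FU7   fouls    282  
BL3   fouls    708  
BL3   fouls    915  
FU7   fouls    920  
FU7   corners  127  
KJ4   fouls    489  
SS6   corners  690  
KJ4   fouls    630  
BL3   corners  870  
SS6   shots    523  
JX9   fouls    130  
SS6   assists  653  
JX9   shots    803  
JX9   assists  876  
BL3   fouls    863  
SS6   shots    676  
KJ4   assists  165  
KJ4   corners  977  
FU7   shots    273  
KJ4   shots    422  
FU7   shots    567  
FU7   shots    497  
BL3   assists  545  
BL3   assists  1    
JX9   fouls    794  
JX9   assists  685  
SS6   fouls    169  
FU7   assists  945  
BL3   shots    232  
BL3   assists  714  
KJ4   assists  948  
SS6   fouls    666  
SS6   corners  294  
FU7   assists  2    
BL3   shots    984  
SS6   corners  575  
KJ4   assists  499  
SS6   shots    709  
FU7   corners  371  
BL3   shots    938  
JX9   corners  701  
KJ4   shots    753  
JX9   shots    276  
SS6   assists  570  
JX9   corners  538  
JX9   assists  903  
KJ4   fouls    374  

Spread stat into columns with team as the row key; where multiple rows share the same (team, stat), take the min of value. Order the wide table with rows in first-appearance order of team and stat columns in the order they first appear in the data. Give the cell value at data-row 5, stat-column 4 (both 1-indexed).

523

With rows in first-appearance order of team, row 5 is team=SS6. stat columns in first-appearance order: assists, fouls, corners, shots; column 4 is shots.
Long rows with team=SS6, stat=shots: min(523, 676, 709) = 523.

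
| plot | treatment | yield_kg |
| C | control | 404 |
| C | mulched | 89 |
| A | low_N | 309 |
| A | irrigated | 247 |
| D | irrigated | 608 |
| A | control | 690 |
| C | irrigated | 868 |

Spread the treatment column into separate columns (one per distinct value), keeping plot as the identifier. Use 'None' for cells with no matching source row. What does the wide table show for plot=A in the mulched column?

No long-format row has plot=A and treatment=mulched, so the cell is None.

None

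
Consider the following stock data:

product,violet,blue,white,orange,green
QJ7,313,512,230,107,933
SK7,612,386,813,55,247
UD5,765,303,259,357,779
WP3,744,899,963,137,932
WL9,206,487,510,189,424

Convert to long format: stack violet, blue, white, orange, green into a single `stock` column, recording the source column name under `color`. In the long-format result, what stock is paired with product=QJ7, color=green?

933

Unpivoting turns each (product, wide-column) pair into one long row.
The wide cell at row QJ7, column green holds 933, so the long row (QJ7, green) has stock=933.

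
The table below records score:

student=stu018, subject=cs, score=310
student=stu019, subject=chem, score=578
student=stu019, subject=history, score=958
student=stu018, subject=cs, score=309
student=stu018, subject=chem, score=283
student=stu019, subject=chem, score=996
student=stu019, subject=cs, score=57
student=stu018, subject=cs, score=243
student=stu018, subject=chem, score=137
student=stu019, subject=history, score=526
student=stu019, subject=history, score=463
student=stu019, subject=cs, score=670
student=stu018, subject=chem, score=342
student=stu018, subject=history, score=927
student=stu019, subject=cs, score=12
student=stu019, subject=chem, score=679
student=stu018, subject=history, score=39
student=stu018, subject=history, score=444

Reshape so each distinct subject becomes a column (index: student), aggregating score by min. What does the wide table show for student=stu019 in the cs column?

Rows with student=stu019 and subject=cs: score values are 57, 670, 12.
min(57, 670, 12) = 12.

12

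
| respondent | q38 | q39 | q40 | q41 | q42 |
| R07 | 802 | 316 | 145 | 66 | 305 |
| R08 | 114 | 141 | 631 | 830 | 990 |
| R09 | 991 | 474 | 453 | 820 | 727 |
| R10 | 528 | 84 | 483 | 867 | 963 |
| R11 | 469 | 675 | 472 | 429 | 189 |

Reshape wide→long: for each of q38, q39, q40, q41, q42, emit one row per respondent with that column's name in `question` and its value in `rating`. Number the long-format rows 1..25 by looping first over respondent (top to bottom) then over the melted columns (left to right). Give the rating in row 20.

25 rows total (5 × 5). Row 20: index ⌊(20-1)/5⌋ = 3 into respondent → R10; (20-1) mod 5 = 4 into the melted columns → q42.
So row 20 is (R10, q42, 963); rating = 963.

963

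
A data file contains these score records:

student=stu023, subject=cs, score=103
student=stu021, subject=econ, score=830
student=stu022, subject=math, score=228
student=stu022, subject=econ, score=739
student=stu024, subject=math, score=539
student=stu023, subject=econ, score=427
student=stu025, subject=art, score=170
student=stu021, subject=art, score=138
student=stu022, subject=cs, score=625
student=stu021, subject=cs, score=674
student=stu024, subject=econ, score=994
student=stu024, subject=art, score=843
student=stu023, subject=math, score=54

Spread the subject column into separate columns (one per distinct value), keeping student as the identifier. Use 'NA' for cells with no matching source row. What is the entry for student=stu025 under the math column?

NA

No long-format row has student=stu025 and subject=math, so the cell is NA.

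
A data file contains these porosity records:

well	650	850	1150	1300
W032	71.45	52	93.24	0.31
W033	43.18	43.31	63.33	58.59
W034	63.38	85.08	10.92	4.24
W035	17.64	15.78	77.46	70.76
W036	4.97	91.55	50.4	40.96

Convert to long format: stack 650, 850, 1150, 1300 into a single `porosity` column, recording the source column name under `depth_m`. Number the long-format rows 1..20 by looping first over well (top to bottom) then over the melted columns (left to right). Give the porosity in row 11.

20 rows total (5 × 4). Row 11: index ⌊(11-1)/4⌋ = 2 into well → W034; (11-1) mod 4 = 2 into the melted columns → 1150.
So row 11 is (W034, 1150, 10.92); porosity = 10.92.

10.92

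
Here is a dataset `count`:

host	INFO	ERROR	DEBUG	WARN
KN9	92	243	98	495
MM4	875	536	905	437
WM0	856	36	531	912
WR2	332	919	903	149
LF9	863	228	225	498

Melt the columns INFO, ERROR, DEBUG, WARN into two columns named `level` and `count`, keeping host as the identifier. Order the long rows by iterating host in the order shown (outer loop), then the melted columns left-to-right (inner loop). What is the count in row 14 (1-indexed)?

919

20 rows total (5 × 4). Row 14: index ⌊(14-1)/4⌋ = 3 into host → WR2; (14-1) mod 4 = 1 into the melted columns → ERROR.
So row 14 is (WR2, ERROR, 919); count = 919.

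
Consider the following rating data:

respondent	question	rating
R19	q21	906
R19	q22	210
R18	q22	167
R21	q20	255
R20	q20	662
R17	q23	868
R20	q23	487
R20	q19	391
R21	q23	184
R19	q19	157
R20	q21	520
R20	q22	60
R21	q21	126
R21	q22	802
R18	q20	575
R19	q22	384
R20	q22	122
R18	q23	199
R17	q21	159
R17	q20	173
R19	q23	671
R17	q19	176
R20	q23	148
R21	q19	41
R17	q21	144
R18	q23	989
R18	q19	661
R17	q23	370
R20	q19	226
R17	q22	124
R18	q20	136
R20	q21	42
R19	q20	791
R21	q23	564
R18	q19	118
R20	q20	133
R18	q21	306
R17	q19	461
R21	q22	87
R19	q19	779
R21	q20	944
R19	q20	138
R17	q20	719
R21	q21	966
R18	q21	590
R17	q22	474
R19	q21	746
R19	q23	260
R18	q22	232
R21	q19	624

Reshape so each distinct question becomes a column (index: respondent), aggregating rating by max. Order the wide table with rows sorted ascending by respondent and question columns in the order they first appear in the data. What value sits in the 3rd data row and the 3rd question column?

791

With rows sorted ascending by respondent, row 3 is respondent=R19. question columns in first-appearance order: q21, q22, q20, q23, q19; column 3 is q20.
Long rows with respondent=R19, question=q20: max(791, 138) = 791.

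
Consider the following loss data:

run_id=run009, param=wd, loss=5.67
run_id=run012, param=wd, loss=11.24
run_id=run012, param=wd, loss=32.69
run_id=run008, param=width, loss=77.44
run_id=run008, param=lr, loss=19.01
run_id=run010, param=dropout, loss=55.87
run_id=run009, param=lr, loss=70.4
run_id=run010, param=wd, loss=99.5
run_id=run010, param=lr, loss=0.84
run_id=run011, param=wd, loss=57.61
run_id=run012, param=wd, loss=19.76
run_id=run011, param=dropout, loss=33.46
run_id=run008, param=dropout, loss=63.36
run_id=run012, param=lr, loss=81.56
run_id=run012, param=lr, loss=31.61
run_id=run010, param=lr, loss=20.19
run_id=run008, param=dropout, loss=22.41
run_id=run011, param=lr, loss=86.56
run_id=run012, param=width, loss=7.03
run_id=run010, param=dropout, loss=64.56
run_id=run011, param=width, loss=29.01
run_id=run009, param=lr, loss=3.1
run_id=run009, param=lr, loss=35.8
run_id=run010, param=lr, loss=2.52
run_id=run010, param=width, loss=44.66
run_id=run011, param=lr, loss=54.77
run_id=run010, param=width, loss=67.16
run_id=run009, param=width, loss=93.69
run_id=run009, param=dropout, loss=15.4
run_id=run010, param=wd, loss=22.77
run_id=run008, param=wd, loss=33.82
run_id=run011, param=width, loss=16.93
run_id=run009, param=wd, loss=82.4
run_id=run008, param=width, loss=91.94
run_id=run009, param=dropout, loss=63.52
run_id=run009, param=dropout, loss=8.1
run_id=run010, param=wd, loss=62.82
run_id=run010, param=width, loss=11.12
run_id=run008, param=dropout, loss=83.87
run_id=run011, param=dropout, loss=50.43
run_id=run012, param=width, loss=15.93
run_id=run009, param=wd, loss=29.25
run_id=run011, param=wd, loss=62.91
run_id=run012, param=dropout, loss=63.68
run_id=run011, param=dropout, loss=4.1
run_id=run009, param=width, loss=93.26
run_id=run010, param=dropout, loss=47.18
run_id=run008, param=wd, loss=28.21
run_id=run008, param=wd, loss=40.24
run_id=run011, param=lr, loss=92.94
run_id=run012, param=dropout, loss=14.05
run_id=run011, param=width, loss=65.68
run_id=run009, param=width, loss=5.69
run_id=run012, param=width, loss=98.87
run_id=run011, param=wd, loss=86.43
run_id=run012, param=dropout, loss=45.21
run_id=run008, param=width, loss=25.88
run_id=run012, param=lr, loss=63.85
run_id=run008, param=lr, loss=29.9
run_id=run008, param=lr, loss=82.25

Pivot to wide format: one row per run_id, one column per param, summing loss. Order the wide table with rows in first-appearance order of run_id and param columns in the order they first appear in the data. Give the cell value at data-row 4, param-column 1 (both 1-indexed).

185.09

With rows in first-appearance order of run_id, row 4 is run_id=run010. param columns in first-appearance order: wd, width, lr, dropout; column 1 is wd.
Long rows with run_id=run010, param=wd: 99.5 + 22.77 + 62.82 = 185.09.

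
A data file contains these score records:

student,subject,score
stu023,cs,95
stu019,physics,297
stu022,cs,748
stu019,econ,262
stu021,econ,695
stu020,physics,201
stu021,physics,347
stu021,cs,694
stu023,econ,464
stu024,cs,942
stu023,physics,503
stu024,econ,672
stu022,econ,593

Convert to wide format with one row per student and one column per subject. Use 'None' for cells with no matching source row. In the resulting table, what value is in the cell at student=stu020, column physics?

201

The long row with student=stu020, subject=physics has score=201.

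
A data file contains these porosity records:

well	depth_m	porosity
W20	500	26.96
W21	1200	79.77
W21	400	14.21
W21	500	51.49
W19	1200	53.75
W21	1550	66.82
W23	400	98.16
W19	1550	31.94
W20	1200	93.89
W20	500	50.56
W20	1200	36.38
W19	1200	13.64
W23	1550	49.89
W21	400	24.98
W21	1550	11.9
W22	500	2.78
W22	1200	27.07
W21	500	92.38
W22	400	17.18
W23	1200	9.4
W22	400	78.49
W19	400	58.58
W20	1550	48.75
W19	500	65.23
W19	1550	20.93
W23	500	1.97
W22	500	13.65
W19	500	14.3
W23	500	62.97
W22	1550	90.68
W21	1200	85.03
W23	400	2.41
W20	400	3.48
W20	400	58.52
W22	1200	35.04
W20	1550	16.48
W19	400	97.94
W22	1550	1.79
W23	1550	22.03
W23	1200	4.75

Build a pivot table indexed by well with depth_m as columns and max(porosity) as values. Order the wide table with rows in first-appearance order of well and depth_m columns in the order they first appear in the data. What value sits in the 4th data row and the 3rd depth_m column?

With rows in first-appearance order of well, row 4 is well=W23. depth_m columns in first-appearance order: 500, 1200, 400, 1550; column 3 is 400.
Long rows with well=W23, depth_m=400: max(98.16, 2.41) = 98.16.

98.16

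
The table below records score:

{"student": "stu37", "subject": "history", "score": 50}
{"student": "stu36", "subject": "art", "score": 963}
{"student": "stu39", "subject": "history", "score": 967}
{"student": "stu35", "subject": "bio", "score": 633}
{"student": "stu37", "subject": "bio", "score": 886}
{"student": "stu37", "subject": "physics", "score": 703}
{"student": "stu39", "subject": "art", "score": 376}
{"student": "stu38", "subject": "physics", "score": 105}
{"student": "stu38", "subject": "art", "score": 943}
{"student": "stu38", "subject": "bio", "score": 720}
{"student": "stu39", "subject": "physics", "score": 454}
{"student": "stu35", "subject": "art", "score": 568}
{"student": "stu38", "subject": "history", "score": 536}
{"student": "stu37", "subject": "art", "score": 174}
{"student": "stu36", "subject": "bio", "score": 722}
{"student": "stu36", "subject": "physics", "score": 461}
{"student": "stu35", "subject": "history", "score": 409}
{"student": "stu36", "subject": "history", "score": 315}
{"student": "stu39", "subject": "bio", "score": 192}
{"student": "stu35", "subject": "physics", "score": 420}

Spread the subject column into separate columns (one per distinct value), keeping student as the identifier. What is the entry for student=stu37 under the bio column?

886

Wide layout: rows indexed by student, columns are the 4 distinct subject values (history, art, bio, physics).
Cell (student=stu37, subject=bio) draws from the long row where student=stu37 and subject=bio, which has score=886.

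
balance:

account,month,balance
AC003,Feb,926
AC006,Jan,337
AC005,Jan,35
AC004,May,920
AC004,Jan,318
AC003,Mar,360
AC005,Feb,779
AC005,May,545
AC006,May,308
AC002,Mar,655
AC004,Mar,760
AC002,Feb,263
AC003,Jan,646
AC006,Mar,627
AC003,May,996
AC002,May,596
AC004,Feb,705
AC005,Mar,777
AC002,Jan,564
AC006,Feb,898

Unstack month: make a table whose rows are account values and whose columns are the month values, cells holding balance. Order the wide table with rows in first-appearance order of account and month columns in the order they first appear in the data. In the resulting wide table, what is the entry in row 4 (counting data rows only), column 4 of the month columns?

With rows in first-appearance order of account, row 4 is account=AC004. month columns in first-appearance order: Feb, Jan, May, Mar; column 4 is Mar.
Long rows with account=AC004, month=Mar: balance = 760.

760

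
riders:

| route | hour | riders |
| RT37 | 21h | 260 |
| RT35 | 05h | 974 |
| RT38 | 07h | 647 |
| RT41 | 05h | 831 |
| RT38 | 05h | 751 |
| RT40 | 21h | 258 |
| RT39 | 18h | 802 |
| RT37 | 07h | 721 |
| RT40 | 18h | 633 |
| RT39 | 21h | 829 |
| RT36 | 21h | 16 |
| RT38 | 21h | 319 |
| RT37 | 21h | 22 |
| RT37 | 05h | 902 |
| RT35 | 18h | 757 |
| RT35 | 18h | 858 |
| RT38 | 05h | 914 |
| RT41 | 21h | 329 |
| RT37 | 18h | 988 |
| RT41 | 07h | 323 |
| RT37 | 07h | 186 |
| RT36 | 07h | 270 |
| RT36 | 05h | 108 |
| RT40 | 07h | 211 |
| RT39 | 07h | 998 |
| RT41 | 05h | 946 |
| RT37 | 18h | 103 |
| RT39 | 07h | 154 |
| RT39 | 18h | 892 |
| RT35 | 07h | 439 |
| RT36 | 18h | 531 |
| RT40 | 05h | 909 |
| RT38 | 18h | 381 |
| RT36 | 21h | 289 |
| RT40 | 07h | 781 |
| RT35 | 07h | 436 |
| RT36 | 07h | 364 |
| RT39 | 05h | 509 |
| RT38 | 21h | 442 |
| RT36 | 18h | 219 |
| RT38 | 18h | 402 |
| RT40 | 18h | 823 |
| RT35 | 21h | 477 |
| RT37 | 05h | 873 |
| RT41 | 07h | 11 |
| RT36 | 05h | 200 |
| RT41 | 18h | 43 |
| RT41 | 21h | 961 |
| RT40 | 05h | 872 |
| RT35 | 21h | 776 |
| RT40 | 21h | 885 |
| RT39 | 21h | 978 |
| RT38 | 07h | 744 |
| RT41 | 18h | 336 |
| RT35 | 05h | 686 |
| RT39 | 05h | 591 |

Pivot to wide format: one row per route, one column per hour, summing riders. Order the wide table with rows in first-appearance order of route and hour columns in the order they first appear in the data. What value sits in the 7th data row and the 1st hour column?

305

With rows in first-appearance order of route, row 7 is route=RT36. hour columns in first-appearance order: 21h, 05h, 07h, 18h; column 1 is 21h.
Long rows with route=RT36, hour=21h: 16 + 289 = 305.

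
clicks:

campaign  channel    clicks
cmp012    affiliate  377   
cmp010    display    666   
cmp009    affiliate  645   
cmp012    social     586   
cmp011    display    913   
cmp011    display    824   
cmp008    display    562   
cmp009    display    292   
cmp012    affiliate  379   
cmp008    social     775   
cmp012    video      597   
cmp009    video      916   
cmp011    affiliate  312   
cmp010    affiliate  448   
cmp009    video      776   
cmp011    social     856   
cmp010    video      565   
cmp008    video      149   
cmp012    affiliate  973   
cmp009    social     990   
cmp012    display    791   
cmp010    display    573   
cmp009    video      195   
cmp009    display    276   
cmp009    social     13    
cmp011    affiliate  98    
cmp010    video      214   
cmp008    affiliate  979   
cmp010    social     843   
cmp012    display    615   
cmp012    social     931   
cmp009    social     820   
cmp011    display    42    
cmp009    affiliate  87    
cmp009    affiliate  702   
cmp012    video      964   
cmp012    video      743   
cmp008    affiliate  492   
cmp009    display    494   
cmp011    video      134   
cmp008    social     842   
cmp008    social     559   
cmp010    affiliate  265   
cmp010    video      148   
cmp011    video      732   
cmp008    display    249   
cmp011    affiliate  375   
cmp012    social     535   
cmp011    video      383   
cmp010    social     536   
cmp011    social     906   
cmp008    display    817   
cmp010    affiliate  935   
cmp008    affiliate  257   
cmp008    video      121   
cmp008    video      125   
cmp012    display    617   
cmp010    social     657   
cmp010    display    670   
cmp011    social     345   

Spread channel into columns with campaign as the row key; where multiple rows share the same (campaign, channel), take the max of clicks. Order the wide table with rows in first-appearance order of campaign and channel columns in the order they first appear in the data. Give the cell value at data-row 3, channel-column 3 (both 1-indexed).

990

With rows in first-appearance order of campaign, row 3 is campaign=cmp009. channel columns in first-appearance order: affiliate, display, social, video; column 3 is social.
Long rows with campaign=cmp009, channel=social: max(990, 13, 820) = 990.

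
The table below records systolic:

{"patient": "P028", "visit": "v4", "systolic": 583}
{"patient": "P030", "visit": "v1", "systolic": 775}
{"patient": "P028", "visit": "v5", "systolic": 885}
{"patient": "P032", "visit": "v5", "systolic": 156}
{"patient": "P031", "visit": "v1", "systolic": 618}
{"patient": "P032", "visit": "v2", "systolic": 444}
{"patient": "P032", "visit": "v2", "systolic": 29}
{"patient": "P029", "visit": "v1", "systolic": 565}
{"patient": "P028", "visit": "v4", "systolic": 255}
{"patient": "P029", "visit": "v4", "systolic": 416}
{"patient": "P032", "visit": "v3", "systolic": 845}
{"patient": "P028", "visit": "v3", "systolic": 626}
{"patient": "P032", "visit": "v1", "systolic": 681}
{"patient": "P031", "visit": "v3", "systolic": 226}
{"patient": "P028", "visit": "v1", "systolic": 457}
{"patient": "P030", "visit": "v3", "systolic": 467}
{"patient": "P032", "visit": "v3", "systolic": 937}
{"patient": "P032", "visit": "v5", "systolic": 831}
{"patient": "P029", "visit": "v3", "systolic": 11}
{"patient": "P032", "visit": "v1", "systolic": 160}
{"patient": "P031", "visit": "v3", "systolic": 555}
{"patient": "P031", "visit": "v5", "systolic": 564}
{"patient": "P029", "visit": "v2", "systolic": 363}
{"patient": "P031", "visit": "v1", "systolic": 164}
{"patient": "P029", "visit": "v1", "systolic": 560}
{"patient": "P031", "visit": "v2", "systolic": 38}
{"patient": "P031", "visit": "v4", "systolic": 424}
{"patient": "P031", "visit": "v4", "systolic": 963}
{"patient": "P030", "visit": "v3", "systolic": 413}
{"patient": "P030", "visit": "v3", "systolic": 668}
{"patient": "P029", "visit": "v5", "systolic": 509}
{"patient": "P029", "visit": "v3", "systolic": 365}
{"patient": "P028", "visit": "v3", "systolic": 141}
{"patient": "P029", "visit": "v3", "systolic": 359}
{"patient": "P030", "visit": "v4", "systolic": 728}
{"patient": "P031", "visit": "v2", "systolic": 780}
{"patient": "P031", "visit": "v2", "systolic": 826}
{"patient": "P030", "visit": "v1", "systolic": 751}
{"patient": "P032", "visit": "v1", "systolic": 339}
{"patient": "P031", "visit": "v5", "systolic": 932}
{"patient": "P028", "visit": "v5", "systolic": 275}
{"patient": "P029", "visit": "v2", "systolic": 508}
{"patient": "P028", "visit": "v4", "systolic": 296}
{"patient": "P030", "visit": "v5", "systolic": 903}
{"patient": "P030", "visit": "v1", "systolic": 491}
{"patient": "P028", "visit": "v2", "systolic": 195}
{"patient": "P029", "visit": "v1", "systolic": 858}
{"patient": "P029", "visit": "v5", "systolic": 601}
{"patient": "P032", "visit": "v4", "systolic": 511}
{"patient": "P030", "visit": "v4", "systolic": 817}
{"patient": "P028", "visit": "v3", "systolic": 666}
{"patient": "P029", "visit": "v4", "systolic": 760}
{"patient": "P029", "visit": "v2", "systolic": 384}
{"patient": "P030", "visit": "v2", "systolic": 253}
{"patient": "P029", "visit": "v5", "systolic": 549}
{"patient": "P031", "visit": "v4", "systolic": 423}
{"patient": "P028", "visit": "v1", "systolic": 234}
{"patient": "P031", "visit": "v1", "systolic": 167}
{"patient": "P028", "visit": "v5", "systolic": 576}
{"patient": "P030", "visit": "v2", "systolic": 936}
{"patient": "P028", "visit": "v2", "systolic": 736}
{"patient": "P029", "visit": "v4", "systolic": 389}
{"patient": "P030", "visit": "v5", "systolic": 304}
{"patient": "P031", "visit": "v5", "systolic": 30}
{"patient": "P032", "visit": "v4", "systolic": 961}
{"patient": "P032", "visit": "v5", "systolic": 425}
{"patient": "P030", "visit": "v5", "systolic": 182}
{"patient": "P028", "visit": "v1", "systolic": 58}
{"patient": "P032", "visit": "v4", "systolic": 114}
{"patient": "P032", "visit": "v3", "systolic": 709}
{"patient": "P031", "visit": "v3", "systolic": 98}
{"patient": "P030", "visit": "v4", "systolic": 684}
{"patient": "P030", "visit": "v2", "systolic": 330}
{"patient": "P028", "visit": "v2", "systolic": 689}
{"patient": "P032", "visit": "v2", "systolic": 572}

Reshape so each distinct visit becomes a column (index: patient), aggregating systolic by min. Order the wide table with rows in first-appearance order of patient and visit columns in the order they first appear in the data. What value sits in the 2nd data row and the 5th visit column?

With rows in first-appearance order of patient, row 2 is patient=P030. visit columns in first-appearance order: v4, v1, v5, v2, v3; column 5 is v3.
Long rows with patient=P030, visit=v3: min(467, 413, 668) = 413.

413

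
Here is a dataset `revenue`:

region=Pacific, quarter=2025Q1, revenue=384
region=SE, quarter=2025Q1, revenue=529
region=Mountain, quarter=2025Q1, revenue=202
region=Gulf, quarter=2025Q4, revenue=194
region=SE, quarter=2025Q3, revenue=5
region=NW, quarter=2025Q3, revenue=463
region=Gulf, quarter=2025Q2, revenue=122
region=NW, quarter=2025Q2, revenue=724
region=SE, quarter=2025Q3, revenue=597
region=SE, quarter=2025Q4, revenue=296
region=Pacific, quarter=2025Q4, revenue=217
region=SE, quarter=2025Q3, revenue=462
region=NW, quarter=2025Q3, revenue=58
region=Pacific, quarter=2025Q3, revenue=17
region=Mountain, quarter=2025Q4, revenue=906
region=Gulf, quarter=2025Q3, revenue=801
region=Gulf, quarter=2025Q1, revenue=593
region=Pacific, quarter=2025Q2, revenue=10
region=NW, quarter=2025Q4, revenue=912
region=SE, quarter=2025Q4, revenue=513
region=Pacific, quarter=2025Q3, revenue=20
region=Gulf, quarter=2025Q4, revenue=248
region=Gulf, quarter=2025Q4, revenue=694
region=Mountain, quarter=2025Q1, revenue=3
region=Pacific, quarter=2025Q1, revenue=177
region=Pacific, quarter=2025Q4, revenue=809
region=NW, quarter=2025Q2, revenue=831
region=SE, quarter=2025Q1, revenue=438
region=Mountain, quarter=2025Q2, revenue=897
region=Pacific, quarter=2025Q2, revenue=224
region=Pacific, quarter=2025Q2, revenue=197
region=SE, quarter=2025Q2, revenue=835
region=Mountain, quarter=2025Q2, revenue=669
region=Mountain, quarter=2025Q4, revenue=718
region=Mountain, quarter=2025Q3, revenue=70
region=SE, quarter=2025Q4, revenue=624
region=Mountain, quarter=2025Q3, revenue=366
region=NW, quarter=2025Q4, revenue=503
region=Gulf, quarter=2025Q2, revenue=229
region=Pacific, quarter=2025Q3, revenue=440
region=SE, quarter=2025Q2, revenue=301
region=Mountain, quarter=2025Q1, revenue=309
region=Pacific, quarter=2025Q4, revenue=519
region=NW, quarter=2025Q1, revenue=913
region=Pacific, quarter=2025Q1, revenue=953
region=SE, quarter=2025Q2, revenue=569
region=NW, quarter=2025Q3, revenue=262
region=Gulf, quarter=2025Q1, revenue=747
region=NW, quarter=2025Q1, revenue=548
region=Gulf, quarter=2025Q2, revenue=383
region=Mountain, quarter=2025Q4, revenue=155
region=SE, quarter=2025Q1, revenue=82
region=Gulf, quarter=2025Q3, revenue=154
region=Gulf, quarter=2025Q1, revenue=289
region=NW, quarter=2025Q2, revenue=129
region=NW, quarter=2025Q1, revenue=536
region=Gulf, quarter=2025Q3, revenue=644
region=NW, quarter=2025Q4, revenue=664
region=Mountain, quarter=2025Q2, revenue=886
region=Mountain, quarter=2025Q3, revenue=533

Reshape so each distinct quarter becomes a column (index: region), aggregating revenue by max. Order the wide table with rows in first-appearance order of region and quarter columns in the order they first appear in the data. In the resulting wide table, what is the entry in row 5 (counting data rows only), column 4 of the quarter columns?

831

With rows in first-appearance order of region, row 5 is region=NW. quarter columns in first-appearance order: 2025Q1, 2025Q4, 2025Q3, 2025Q2; column 4 is 2025Q2.
Long rows with region=NW, quarter=2025Q2: max(724, 831, 129) = 831.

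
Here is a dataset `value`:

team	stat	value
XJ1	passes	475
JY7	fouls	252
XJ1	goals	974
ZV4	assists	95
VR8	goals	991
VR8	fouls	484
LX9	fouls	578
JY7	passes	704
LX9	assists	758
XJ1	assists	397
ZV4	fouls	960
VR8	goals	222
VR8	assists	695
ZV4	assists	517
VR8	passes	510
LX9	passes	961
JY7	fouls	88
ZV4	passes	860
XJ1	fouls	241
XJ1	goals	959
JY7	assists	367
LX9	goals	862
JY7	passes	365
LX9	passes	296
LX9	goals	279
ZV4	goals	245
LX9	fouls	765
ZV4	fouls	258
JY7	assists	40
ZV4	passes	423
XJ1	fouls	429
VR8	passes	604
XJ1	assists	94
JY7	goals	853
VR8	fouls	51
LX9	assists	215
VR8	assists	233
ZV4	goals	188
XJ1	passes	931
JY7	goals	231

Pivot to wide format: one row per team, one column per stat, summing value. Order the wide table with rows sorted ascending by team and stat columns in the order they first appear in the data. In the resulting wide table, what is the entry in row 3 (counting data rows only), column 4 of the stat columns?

928

With rows sorted ascending by team, row 3 is team=VR8. stat columns in first-appearance order: passes, fouls, goals, assists; column 4 is assists.
Long rows with team=VR8, stat=assists: 695 + 233 = 928.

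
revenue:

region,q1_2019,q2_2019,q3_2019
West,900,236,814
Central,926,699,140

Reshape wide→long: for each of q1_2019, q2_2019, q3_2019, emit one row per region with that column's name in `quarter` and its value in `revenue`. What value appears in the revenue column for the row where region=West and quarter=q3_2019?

Unpivoting turns each (region, wide-column) pair into one long row.
The wide cell at row West, column q3_2019 holds 814, so the long row (West, q3_2019) has revenue=814.

814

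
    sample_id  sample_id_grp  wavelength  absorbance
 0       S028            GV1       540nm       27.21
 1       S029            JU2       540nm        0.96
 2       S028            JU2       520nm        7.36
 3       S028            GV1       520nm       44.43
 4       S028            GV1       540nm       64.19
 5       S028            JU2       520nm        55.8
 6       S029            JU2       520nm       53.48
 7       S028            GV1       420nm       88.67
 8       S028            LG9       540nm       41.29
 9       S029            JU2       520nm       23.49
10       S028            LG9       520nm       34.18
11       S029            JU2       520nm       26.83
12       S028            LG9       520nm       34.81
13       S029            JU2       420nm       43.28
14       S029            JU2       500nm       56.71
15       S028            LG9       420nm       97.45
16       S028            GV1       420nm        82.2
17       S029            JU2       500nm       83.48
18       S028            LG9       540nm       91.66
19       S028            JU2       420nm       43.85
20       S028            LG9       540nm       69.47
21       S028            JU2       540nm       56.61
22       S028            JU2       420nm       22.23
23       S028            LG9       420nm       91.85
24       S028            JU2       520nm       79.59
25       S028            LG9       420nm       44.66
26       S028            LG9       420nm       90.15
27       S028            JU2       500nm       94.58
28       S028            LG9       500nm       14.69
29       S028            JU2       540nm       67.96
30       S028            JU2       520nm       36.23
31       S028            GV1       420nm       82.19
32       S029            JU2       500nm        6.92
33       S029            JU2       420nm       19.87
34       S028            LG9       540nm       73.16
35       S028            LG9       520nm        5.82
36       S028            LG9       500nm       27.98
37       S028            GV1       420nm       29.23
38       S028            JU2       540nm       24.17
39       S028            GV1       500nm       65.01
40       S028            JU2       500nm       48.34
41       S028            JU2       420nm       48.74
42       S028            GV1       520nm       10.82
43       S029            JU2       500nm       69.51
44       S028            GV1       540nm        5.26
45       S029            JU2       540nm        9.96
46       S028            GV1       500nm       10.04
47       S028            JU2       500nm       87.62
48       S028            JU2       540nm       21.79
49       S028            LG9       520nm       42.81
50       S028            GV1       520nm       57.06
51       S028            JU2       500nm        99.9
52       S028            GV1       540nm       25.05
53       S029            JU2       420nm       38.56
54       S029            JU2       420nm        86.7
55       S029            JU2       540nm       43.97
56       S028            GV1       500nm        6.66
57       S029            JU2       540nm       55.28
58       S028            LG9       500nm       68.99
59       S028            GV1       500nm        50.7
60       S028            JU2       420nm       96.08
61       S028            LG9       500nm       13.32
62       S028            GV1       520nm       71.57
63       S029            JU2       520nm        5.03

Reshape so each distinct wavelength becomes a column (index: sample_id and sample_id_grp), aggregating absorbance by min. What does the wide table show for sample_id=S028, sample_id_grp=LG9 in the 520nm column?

Rows with sample_id=S028, sample_id_grp=LG9 and wavelength=520nm: absorbance values are 34.18, 34.81, 5.82, 42.81.
min(34.18, 34.81, 5.82, 42.81) = 5.82.

5.82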